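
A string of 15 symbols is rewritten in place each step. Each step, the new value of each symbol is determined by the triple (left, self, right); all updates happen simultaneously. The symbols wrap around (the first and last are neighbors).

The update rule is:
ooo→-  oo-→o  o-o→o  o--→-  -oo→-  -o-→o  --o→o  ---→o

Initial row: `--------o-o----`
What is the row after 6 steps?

--------o-oooo-

step 1: ooooooooooo-ooo
step 2: ----------oo---
step 3: oooooooooo-o-oo
step 4: ---------oooo--
step 5: ooooooooo---o-o
step 6: --------o-oooo-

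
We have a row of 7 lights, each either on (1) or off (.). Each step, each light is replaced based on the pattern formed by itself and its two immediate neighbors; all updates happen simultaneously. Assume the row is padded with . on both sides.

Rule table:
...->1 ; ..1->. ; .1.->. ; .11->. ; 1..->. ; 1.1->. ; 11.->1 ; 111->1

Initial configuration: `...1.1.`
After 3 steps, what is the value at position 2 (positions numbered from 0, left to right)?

.

11.....
.1.1111
....111
position 2 holds .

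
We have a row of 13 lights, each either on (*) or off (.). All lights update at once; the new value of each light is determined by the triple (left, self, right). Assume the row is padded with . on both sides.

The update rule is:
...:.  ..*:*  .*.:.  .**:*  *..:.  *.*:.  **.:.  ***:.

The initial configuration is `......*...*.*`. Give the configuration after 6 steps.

*...*........

step 1: .....*...*...
step 2: ....*...*....
step 3: ...*...*.....
step 4: ..*...*......
step 5: .*...*.......
step 6: *...*........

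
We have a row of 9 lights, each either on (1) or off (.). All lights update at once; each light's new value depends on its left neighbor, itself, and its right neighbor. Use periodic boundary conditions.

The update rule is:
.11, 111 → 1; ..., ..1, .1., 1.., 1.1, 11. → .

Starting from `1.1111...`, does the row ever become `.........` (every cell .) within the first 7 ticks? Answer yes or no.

yes

..111....
..11.....
..1......
.........
all cells are . at tick 4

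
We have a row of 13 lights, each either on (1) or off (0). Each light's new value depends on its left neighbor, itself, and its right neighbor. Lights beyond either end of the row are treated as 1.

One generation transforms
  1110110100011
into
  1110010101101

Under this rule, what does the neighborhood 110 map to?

1

At position 2 the neighborhood is 110; the next row has 1 there.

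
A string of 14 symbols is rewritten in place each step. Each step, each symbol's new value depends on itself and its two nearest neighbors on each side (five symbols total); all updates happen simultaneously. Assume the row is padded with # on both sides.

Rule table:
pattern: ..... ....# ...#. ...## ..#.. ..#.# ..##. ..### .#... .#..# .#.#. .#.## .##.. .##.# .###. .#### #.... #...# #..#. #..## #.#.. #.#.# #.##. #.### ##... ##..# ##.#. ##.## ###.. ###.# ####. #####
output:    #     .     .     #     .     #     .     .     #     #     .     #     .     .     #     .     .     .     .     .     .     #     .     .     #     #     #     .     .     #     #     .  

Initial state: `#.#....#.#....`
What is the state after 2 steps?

step 1: ##.#...#..#..#
step 2: ###.#...#..#..

###.#...#..#..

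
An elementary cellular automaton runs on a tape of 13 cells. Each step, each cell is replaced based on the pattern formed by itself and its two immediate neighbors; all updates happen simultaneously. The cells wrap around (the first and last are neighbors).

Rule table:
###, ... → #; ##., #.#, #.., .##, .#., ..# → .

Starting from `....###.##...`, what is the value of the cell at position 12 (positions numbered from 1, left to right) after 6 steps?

###..#.....##
##.....###..#
#..###..#....
....#.....##.
###...###....
.#..#..#..##.
position 12 holds #

#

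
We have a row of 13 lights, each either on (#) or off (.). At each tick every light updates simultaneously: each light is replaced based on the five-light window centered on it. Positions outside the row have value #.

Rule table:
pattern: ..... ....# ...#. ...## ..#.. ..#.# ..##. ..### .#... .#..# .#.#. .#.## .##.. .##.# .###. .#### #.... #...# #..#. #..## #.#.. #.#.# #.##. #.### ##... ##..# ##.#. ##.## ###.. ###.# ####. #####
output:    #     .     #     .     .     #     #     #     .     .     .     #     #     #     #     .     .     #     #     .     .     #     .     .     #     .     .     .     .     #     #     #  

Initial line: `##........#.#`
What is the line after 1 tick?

#.#.####.###.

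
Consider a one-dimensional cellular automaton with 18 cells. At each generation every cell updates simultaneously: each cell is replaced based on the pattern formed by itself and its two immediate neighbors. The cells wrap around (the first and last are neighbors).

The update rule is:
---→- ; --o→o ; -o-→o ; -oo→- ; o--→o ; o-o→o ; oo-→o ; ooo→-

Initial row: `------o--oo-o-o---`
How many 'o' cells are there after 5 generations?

generation 1: -----oooo-oooooo--
generation 2: ----o---oo-----oo-
generation 3: ---ooo-o-oo---o-oo
generation 4: o-o--oooo-oo-ooo-o
generation 5: ooooo---oo-oo--oo-
count of o: 11

11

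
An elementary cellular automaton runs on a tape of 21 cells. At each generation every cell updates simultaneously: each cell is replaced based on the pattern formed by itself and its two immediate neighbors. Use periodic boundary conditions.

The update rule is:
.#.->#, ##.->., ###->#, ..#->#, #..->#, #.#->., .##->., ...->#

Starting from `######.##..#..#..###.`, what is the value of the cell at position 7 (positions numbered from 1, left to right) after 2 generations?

generation 1: .####....########.#..
generation 2: #.##.####.######..###
position 7 holds #

#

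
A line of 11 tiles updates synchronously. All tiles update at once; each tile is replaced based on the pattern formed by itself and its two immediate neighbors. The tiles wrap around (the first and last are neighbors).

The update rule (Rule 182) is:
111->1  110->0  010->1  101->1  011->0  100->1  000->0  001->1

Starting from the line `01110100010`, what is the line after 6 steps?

11011111110

10101110111
01110101011
10101111100
11110111011
11101010101
11011111110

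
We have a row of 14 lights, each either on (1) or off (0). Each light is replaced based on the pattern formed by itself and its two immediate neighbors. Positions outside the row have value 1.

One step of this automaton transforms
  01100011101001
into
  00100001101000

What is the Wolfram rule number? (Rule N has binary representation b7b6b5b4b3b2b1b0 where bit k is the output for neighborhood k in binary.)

position 7: 111 → 1  (bit 7 = 1)
position 2: 110 → 1  (bit 6 = 1)
position 0: 101 → 0  (bit 5 = 0)
position 3: 100 → 0  (bit 4 = 0)
position 1: 011 → 0  (bit 3 = 0)
position 10: 010 → 1  (bit 2 = 1)
position 5: 001 → 0  (bit 1 = 0)
position 4: 000 → 0  (bit 0 = 0)
bits b7..b0 = 11000100 = 196

196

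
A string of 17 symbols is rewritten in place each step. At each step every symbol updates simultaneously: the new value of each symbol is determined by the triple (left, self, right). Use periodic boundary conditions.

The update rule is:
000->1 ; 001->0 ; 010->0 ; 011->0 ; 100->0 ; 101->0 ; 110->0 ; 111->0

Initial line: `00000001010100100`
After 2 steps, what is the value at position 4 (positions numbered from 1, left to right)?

11111100000000001
00000001111111100
position 4 holds 0

0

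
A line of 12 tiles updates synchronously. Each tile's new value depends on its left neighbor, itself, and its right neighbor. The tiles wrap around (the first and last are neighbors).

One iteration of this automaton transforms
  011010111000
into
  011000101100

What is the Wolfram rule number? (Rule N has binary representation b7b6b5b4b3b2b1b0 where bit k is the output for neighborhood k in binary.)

position 7: 111 → 0  (bit 7 = 0)
position 2: 110 → 1  (bit 6 = 1)
position 3: 101 → 0  (bit 5 = 0)
position 9: 100 → 1  (bit 4 = 1)
position 1: 011 → 1  (bit 3 = 1)
position 4: 010 → 0  (bit 2 = 0)
position 0: 001 → 0  (bit 1 = 0)
position 10: 000 → 0  (bit 0 = 0)
bits b7..b0 = 01011000 = 88

88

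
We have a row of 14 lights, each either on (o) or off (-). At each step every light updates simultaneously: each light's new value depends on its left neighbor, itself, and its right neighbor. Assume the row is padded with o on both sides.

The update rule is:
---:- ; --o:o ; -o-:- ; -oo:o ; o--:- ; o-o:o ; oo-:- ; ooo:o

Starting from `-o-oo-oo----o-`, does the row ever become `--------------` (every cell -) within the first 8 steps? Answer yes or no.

step 1: o-oo-oo----o-o
step 2: -oo-oo----o-oo
step 3: oo-oo----o-ooo
step 4: o-oo----o-oooo
step 5: -oo----o-ooooo
step 6: oo----o-oooooo
step 7: o----o-ooooooo
step 8: ----o-oooooooo
step 8 is ----o-oooooooo, still not uniform -

no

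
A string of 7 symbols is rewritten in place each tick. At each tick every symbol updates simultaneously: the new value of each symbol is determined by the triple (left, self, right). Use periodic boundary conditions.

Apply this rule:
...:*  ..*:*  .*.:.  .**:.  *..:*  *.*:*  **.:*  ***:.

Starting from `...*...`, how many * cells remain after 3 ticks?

***.***
..**...
**.****
count of *: 6

6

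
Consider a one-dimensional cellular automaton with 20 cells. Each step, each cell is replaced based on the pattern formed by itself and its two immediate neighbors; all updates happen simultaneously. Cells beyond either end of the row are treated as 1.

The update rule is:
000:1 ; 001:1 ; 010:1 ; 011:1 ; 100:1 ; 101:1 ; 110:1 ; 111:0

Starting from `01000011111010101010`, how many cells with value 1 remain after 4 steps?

11111110001111111111
00000011111000000000
11111110001111111111  (repeats step 1; period 2)
step 4: 00000011111000000000
count of 1: 5

5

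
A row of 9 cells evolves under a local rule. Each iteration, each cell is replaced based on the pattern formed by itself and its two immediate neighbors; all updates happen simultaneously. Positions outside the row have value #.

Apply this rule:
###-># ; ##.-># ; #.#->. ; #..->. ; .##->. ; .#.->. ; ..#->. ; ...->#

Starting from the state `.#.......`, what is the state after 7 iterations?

.#.....#.

iteration 1: ...#####.
iteration 2: .#..####.
iteration 3: .....###.
iteration 4: .###..##.
iteration 5: ..##...#.
iteration 6: ...#.#...
iteration 7: .#.....#.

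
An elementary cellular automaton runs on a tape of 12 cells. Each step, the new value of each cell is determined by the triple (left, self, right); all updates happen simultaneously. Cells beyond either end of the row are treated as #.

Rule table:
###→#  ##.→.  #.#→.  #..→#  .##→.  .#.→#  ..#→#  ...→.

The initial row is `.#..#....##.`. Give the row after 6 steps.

.#####..#...
..###.####.#
##.#...##...
#..##.#..#.#
.##...####..
...#.#.##.##

...#.#.##.##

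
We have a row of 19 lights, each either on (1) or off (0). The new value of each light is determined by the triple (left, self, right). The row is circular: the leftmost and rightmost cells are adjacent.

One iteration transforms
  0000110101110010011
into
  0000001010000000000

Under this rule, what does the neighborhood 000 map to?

0

At position 1 the neighborhood is 000; the next row has 0 there.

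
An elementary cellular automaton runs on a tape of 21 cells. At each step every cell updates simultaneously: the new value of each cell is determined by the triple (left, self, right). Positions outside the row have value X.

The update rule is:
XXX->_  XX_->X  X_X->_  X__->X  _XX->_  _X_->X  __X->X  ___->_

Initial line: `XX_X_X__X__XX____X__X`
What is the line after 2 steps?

_X_X______X__XXX___X_

_X_X_XXXXXX_XX__XXXX_
_X_X______X__XXX___X_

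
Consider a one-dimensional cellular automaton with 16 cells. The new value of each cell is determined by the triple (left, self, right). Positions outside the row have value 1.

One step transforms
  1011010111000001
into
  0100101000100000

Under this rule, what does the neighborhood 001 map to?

0

At position 14 the neighborhood is 001; the next row has 0 there.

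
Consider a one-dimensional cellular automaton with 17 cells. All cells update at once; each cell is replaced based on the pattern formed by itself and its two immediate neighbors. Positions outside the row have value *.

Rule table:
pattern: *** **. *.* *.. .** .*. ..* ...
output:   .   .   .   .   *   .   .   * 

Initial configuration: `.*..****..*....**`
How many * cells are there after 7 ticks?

7

....*.......**.*.
.**...*****.*....
.*..*.*.......**.
........*****.*..
.******.*........
.*........******.
...******.*......
count of *: 7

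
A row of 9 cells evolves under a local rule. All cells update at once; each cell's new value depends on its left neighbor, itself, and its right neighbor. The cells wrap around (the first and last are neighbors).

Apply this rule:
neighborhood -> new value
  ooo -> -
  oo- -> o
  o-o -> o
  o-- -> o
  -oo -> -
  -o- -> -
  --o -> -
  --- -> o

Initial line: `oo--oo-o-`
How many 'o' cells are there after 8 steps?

-oo--oo-o
o-oo--oo-
-o-oo--oo
o-o-oo--o
oo-o-oo--
-oo-o-oo-
--oo-o-oo
o--oo-o-o
count of o: 5

5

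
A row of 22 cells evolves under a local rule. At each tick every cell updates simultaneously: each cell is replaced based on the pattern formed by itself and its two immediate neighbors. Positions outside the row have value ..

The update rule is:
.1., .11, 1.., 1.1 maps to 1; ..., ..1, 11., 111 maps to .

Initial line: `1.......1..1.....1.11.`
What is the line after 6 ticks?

11......11.11....111.1
1.1.....1.11.1...1..11
1111....111.111..11.1.
1...1...1..11..1.1.111
11..11..11.1.1.11111..
1.1.1.1.1.111111....1.

1.1.1.1.1.111111....1.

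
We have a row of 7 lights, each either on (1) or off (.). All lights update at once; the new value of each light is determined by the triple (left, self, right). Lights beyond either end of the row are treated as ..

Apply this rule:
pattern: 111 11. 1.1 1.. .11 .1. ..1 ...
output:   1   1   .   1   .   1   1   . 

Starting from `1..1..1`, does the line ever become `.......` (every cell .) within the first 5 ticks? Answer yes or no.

no

1111111
.111111
1.11111
1..1111
111.111
tick 5 is 111.111, still not uniform .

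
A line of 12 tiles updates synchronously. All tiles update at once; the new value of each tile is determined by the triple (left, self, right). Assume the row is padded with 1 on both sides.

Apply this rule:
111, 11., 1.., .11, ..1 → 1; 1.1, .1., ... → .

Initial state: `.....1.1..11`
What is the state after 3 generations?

11.....11111

1...1...1111
11.1.1.11111
11.....11111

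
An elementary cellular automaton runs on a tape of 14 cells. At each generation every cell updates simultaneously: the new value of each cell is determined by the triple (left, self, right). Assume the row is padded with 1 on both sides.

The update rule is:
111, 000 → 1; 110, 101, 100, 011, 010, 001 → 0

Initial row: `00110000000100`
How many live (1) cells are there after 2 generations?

8

generation 1: 00000111110000
generation 2: 01110011100110
count of 1: 8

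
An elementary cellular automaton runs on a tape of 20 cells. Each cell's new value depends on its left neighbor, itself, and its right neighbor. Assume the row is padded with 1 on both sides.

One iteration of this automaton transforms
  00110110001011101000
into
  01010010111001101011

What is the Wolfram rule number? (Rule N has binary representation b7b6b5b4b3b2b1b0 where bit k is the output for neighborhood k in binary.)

position 13: 111 → 1  (bit 7 = 1)
position 3: 110 → 1  (bit 6 = 1)
position 4: 101 → 0  (bit 5 = 0)
position 0: 100 → 0  (bit 4 = 0)
position 2: 011 → 0  (bit 3 = 0)
position 10: 010 → 1  (bit 2 = 1)
position 1: 001 → 1  (bit 1 = 1)
position 8: 000 → 1  (bit 0 = 1)
bits b7..b0 = 11000111 = 199

199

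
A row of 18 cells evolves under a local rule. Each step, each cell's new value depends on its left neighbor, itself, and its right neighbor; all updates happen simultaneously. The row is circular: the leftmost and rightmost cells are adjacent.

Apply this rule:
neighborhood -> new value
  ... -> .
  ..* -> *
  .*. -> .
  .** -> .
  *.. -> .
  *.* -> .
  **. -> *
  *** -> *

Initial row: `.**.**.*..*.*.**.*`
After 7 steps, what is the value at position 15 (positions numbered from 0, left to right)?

..*..*...*.....*..
.*..*...*.....*...
*..*...*.....*....
..*...*.....*....*
.*...*.....*....*.
*...*.....*....*..
...*.....*....*..*
position 15 holds .

.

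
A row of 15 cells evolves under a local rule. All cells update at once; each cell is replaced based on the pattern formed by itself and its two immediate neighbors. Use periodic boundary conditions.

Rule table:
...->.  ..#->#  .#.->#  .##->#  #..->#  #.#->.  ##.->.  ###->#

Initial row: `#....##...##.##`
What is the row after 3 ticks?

####.###.#.##.#

.#..##.#.##..##
.####..#.#.###.
####.###.#.##.#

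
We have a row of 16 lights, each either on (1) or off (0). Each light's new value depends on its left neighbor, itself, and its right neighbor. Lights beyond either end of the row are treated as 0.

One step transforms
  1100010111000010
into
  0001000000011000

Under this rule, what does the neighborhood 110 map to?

0

At position 1 the neighborhood is 110; the next row has 0 there.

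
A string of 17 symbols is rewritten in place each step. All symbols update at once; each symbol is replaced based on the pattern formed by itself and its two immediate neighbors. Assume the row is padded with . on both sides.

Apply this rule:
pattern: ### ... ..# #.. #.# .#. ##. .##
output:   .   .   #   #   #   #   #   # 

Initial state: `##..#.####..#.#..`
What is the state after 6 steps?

###.##....##....#

step 1: #######..#######.
step 2: #.....####.....##
step 3: ##...##..##...###
step 4: ###.########.##.#
step 5: #.###......######
step 6: ###.##....##....#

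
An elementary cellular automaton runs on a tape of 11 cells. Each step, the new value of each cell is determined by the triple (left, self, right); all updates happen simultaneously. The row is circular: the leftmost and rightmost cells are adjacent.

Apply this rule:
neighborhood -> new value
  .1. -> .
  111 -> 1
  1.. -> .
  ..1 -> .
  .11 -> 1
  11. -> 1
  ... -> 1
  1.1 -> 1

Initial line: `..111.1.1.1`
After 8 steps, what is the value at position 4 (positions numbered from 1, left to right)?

1

..1111.1.1.
1.11111.1..
.1111111...
.1111111.11
11111111111
11111111111  (fixed point — unchanged through step 8)
position 4 holds 1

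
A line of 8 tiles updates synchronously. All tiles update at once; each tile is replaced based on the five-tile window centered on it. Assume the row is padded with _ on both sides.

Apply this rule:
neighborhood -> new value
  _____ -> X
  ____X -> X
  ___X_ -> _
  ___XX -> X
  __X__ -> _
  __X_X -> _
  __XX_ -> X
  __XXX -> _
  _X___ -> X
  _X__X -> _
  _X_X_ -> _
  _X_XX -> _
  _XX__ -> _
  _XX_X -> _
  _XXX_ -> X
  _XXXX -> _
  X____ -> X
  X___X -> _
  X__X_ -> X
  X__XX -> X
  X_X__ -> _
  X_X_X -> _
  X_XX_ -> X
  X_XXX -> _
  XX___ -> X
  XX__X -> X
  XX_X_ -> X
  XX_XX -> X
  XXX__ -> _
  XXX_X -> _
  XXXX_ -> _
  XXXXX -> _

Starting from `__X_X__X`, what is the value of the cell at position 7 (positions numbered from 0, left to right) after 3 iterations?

_

X_____X_
_XXXX__X
X____XX_
position 7 holds _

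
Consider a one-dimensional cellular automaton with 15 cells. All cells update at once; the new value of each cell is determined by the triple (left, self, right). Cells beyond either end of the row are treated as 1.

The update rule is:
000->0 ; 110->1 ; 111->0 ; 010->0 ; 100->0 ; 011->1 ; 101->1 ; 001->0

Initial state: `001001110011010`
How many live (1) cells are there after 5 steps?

2

step 1: 000001010011101
step 2: 000000100010111
step 3: 000000000001100
step 4: 000000000001100  (fixed point — unchanged through step 5)
count of 1: 2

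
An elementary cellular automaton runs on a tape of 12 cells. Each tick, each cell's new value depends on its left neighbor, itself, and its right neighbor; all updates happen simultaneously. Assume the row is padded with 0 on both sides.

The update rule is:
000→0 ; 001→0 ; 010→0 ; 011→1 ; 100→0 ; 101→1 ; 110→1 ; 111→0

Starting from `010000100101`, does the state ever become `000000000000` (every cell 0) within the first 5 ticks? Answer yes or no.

yes

tick 1: 000000000010
tick 2: 000000000000
all cells are 0 at tick 2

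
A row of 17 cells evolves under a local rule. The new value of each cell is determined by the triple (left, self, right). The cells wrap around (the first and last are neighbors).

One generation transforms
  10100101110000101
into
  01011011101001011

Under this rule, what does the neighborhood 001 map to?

1

At position 4 the neighborhood is 001; the next row has 1 there.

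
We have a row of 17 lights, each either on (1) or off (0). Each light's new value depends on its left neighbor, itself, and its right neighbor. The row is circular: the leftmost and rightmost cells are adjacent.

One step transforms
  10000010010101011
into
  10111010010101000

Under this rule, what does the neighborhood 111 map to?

At position 16 the neighborhood is 111; the next row has 0 there.

0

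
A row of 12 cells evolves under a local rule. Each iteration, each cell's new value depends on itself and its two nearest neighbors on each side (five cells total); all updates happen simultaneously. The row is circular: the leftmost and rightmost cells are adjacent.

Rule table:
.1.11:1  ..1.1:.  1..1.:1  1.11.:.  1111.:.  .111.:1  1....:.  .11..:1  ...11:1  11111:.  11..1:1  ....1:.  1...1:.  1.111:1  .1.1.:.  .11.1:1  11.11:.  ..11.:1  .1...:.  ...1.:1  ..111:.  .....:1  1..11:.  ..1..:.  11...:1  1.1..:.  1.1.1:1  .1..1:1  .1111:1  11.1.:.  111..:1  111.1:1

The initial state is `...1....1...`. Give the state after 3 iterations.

1.1....1...1
1.....1...11
11.1.1...1.1

11.1.1...1.1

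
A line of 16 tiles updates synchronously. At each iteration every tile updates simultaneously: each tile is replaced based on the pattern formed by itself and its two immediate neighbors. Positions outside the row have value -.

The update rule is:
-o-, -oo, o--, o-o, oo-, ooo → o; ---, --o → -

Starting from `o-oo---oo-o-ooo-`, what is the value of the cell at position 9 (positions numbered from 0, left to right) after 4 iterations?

o

ooooo--ooooooooo
oooooo-ooooooooo
oooooooooooooooo
oooooooooooooooo
position 9 holds o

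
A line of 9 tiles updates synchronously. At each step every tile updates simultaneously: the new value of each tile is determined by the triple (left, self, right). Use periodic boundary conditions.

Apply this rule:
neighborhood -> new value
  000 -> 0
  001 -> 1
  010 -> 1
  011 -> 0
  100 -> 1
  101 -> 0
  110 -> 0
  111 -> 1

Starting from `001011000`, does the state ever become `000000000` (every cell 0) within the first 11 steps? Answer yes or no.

011000100
100101110
111100100
011011111
000001110
000010101
100110101
011000100  (repeats step 1; period 7)
step 11: 011011111
step 11 is 011011111, still not uniform 0

no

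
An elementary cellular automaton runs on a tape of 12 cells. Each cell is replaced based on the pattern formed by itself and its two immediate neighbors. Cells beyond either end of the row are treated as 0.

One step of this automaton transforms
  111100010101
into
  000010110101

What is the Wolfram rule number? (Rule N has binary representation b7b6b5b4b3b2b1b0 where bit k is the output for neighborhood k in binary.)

22

position 1: 111 → 0  (bit 7 = 0)
position 3: 110 → 0  (bit 6 = 0)
position 8: 101 → 0  (bit 5 = 0)
position 4: 100 → 1  (bit 4 = 1)
position 0: 011 → 0  (bit 3 = 0)
position 7: 010 → 1  (bit 2 = 1)
position 6: 001 → 1  (bit 1 = 1)
position 5: 000 → 0  (bit 0 = 0)
bits b7..b0 = 00010110 = 22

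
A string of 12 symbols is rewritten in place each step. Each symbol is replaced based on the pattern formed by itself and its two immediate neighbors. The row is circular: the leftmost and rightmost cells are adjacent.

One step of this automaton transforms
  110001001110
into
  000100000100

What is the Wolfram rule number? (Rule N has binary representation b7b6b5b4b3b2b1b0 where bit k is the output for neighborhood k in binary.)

position 9: 111 → 1  (bit 7 = 1)
position 1: 110 → 0  (bit 6 = 0)
position 11: 101 → 0  (bit 5 = 0)
position 2: 100 → 0  (bit 4 = 0)
position 0: 011 → 0  (bit 3 = 0)
position 5: 010 → 0  (bit 2 = 0)
position 4: 001 → 0  (bit 1 = 0)
position 3: 000 → 1  (bit 0 = 1)
bits b7..b0 = 10000001 = 129

129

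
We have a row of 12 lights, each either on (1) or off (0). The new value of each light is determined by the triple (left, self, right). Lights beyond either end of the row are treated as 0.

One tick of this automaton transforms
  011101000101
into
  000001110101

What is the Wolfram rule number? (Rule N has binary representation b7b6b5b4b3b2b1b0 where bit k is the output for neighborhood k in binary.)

21

position 2: 111 → 0  (bit 7 = 0)
position 3: 110 → 0  (bit 6 = 0)
position 4: 101 → 0  (bit 5 = 0)
position 6: 100 → 1  (bit 4 = 1)
position 1: 011 → 0  (bit 3 = 0)
position 5: 010 → 1  (bit 2 = 1)
position 0: 001 → 0  (bit 1 = 0)
position 7: 000 → 1  (bit 0 = 1)
bits b7..b0 = 00010101 = 21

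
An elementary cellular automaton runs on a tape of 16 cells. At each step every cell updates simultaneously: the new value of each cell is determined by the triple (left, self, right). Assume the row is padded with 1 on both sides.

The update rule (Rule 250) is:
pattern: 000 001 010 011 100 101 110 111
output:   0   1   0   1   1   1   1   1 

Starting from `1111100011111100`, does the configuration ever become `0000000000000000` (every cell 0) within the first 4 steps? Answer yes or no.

1111110111111111
1111111111111111
1111111111111111  (fixed point — unchanged through step 4)
step 4 is 1111111111111111, still not uniform 0

no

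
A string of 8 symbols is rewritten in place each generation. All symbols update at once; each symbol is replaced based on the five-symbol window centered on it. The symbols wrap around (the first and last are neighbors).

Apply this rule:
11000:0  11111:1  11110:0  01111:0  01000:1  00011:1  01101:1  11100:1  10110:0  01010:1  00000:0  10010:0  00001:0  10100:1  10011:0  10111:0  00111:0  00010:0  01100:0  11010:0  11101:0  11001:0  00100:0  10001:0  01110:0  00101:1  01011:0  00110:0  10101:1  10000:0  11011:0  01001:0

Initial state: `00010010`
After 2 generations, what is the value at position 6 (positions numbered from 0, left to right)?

0

00000001
10000000
position 6 holds 0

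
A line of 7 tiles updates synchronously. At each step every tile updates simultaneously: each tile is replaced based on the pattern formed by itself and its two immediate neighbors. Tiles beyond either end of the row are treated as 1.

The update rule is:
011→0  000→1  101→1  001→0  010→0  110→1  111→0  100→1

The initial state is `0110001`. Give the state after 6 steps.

1011100
1100110
0110011
1011000
1101110
0110011

0110011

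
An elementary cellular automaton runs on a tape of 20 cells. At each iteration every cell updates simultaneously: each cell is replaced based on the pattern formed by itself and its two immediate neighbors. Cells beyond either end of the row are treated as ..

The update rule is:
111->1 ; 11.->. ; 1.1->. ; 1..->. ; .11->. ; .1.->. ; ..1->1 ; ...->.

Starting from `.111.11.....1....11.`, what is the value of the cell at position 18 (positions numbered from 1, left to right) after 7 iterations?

.

1.1........1....1...
..........1....1....
.........1....1.....
........1....1......
.......1....1.......
......1....1........
.....1....1.........
position 18 holds .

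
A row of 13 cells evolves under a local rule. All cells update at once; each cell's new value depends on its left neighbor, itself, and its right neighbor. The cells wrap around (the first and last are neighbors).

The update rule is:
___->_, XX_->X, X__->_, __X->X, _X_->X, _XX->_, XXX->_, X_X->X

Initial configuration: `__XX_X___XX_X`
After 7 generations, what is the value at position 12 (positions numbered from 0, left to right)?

_X_XXX__X_XXX
XXX__X_XXX__X
__X_XXX__X_X_
_XXX__X_XXXX_
X__X_XXX___X_
X_XXX__X__XXX
XX__X_XX_X___
position 12 holds _

_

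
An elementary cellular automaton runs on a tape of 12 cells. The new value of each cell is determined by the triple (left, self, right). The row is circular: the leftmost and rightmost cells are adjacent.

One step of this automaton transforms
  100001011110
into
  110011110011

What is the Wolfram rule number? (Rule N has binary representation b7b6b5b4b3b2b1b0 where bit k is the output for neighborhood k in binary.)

126

position 8: 111 → 0  (bit 7 = 0)
position 10: 110 → 1  (bit 6 = 1)
position 6: 101 → 1  (bit 5 = 1)
position 1: 100 → 1  (bit 4 = 1)
position 7: 011 → 1  (bit 3 = 1)
position 0: 010 → 1  (bit 2 = 1)
position 4: 001 → 1  (bit 1 = 1)
position 2: 000 → 0  (bit 0 = 0)
bits b7..b0 = 01111110 = 126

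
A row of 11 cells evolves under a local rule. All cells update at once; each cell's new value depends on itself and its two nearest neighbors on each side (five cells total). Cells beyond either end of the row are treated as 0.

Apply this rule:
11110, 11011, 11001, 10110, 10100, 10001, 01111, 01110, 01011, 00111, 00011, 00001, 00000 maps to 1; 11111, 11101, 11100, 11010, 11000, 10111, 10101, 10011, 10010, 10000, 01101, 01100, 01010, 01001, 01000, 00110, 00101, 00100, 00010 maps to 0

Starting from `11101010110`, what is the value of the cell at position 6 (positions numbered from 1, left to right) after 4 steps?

11000001100
00001110000
11111100011
11001001100
position 6 holds 0

0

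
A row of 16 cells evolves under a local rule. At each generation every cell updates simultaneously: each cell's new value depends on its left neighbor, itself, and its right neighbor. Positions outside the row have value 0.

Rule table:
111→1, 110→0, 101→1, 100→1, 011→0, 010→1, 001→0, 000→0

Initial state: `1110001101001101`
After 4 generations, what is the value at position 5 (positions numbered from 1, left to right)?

1

0101000011100011
0111100001010000
0011010001111000
0000111000110100
position 5 holds 1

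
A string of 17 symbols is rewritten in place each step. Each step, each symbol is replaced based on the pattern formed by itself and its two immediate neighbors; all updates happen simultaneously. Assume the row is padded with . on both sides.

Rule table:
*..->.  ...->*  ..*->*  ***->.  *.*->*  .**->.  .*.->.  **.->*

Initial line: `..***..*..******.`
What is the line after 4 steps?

.*.*..*..*..**.*.

**..*.*..*.....*.
.*.*.*..*..****..
*.*.*..*..*...*.*
.*.*..*..*..**.*.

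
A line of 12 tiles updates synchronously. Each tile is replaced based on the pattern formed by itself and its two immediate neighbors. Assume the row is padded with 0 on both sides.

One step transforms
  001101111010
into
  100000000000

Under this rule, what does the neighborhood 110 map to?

At position 3 the neighborhood is 110; the next row has 0 there.

0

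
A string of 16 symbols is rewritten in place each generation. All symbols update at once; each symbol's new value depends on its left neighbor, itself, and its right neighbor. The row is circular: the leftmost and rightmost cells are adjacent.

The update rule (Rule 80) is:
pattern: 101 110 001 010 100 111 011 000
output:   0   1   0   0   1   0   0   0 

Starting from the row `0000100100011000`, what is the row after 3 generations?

0000010010001100
0000001001000110
0000000100100011

0000000100100011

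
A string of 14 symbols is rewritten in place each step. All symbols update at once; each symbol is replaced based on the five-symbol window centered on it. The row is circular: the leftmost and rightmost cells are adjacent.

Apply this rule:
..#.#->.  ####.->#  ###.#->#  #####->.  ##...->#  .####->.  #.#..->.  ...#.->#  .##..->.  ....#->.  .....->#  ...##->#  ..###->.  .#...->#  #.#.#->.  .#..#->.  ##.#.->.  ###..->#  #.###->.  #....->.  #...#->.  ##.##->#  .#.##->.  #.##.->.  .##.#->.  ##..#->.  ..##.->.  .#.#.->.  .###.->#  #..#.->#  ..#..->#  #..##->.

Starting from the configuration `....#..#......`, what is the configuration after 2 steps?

step 1: ##.##.###.####
step 2: ###..#.###....

###..#.###....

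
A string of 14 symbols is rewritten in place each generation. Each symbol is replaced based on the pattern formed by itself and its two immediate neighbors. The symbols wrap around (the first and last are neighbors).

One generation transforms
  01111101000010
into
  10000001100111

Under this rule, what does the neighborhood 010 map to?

At position 7 the neighborhood is 010; the next row has 1 there.

1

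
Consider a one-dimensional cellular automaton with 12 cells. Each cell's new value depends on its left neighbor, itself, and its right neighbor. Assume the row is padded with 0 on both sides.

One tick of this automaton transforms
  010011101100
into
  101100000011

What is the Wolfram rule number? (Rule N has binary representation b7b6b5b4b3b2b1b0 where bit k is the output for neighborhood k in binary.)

19

position 5: 111 → 0  (bit 7 = 0)
position 6: 110 → 0  (bit 6 = 0)
position 7: 101 → 0  (bit 5 = 0)
position 2: 100 → 1  (bit 4 = 1)
position 4: 011 → 0  (bit 3 = 0)
position 1: 010 → 0  (bit 2 = 0)
position 0: 001 → 1  (bit 1 = 1)
position 11: 000 → 1  (bit 0 = 1)
bits b7..b0 = 00010011 = 19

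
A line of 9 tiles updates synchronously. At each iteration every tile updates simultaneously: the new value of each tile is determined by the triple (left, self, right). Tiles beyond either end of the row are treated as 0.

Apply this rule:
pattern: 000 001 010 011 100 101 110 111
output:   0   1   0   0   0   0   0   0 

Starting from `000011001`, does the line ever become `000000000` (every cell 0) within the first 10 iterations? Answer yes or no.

yes

000100010
001000100
010001000
100010000
000100000
001000000
010000000
100000000
000000000
all cells are 0 at iteration 9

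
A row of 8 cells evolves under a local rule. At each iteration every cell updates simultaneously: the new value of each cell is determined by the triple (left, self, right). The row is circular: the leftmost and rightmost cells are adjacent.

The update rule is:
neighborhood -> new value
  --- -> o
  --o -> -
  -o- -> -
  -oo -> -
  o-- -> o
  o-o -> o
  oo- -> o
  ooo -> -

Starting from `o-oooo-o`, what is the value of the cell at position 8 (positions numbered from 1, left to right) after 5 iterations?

oo---oo-
-ooo--oo
o--oo--o
oo--oo--
-oo--oo-
position 8 holds -

-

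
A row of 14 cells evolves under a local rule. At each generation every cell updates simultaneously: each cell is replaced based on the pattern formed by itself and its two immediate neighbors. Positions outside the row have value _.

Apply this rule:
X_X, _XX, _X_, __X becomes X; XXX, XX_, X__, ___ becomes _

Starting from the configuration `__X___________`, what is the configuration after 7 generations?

X_____________

_XX___________
XX____________
X_____________
X_____________  (fixed point — unchanged through generation 7)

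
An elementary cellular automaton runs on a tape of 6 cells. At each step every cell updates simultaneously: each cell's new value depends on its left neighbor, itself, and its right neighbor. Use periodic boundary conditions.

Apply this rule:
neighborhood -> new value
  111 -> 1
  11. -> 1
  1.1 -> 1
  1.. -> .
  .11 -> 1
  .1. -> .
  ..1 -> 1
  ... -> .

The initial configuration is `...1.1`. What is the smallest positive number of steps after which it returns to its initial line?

step 1: ..1.1.
step 2: .1.1..
step 3: 1.1...
step 4: .1...1
step 5: 1...1.
step 6: ...1.1

6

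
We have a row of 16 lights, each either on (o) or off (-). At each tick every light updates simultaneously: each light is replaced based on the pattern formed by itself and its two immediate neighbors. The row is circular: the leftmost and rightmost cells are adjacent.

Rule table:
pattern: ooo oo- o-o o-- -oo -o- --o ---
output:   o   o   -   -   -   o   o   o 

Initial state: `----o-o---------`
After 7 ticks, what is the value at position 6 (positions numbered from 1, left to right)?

tick 1: ooooo-o-oooooooo
tick 2: ooooo-o--ooooooo
tick 3: ooooo-o-o-oooooo
tick 4: ooooo-o-o--ooooo
tick 5: ooooo-o-o-o-oooo
tick 6: ooooo-o-o-o--ooo
tick 7: ooooo-o-o-o-o-oo
position 6 holds -

-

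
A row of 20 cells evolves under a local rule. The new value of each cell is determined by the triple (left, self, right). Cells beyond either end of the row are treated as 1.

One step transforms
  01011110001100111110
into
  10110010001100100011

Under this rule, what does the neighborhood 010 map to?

At position 1 the neighborhood is 010; the next row has 0 there.

0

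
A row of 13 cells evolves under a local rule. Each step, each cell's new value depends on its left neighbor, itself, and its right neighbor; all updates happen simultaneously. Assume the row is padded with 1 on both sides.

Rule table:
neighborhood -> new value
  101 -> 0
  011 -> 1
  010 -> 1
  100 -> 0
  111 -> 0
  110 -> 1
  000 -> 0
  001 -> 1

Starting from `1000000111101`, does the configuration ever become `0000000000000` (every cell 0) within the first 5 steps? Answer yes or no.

1000001100101
1000011101101
1000110101101
1001110101101
1011010101101
step 5 is 1011010101101, still not uniform 0

no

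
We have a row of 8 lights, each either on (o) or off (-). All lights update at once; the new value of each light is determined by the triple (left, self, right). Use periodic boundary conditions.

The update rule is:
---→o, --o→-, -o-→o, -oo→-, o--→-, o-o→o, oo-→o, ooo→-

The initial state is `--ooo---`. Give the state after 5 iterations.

oo---o-o

iteration 1: o---o-oo
iteration 2: o-o-oo--
iteration 3: oooo-o--
iteration 4: ---ooo--
iteration 5: oo---o-o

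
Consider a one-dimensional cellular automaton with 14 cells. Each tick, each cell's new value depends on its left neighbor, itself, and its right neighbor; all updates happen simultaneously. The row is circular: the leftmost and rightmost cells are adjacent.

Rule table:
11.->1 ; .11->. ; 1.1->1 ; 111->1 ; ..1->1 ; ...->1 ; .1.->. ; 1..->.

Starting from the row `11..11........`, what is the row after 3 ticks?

.1.1.1.1111111
1.1.1.1.111111
11.1.1.1.11111

11.1.1.1.11111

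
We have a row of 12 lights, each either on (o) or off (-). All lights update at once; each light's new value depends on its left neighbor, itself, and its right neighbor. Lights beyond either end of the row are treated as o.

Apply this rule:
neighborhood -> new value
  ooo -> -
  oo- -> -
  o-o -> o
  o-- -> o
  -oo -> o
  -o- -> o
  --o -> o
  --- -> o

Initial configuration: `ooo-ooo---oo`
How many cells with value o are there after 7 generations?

---oo--oooo-
oooo-ooo---o
----oo--oooo
ooooo-ooo---
-----oo--ooo
oooooo-ooo--
------oo--oo
count of o: 4

4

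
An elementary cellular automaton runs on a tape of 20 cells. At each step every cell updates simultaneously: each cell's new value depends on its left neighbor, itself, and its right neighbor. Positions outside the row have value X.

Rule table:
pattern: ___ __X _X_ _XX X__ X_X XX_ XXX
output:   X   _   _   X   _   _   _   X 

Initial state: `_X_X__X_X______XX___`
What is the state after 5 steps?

_XXXXX__X___X_XXX___

step 1: __________XXXX_X__X_
step 2: _XXXXXXXX_XXX_______
step 3: _XXXXXXX__XX__XXXXX_
step 4: _XXXXXX___X___XXXX__
step 5: _XXXXX__X___X_XXX___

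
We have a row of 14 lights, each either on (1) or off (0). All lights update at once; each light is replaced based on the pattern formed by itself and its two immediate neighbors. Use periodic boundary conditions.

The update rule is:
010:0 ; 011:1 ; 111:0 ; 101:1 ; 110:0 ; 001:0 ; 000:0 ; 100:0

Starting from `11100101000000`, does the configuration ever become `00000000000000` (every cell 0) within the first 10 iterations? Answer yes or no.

10000010000000
00000000000000
all cells are 0 at iteration 2

yes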